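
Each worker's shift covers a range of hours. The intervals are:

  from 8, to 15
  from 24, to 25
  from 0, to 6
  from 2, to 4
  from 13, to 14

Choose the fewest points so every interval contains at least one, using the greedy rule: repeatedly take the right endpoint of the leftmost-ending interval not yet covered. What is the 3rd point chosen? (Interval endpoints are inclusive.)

By right end: [2,4]  [0,6]  [13,14]  [8,15]  [24,25]
[2,4] uncovered → point at 4; [13,14] uncovered → point at 14; [24,25] uncovered → point at 25.
Points: 4, 14, 25 (3 total).

25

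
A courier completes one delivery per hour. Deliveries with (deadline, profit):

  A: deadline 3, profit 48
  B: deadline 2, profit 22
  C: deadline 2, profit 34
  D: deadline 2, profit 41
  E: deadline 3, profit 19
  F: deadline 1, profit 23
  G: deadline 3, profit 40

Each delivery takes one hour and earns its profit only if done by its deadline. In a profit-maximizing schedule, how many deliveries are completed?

Sort by profit descending; place each in the latest free slot ≤ its deadline.
By profit: A(d3,48), D(d2,41), G(d3,40), C(d2,34), F(d1,23), B(d2,22), E(d3,19)
A→slot 3; D→slot 2; G→slot 1; C skipped; F skipped; B skipped; E skipped.
3 of 7 scheduled.

3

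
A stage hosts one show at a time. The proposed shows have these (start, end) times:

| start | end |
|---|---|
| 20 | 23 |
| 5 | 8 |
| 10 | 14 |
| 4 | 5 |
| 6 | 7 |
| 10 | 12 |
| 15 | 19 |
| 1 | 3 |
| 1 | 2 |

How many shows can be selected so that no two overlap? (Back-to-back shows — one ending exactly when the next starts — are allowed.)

Sorted by end: (1,2)  (1,3)  (4,5)  (6,7)  (5,8)  (10,12)  (10,14)  (15,19)  (20,23)
take (1,2); skip (1,3); take (4,5); take (6,7); take (10,12); take (15,19); take (20,23).
Selected 6 shows.

6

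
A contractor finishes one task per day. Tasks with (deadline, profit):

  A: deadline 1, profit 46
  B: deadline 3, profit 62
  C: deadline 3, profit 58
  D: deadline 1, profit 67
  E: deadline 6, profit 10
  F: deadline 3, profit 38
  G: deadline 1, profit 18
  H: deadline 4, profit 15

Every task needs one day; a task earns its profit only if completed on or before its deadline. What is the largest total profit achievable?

Sort by profit descending; place each in the latest free slot ≤ its deadline.
Profit order: D=67 B=62 C=58 A=46 F=38 G=18 H=15 E=10
Assign: D→slot 1, B→slot 3, C→slot 2, A skipped, F skipped, G skipped, H→slot 4, E→slot 6.
Slots: [1:D] [2:C] [3:B] [4:H] [6:E]
Profit = 67 + 58 + 62 + 15 + 10 = 212

212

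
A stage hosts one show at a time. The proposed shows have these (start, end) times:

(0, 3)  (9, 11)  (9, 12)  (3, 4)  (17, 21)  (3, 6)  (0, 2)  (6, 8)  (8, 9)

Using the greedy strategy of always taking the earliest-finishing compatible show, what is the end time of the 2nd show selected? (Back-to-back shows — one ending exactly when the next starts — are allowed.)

Order by finish time; keep every interval that doesn't clash with the previous kept one.
By end time: (0,2), (0,3), (3,4), (3,6), (6,8), (8,9), (9,11), (9,12), (17,21).
Pick (0,2); next start ≥ 2 → (3,4); next start ≥ 4 → (6,8); next start ≥ 8 → (8,9); next start ≥ 9 → (9,11); next start ≥ 11 → (17,21).
Selected: (0,2) (3,4) (6,8) (8,9) (9,11) (17,21)

4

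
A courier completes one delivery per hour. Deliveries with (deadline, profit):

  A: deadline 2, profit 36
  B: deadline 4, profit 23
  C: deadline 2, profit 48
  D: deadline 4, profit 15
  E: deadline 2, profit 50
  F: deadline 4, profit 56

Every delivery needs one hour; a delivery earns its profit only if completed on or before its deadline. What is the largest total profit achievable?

Sort by profit descending; place each in the latest free slot ≤ its deadline.
By profit: F(d4,56), E(d2,50), C(d2,48), A(d2,36), B(d4,23), D(d4,15)
F→slot 4; E→slot 2; C→slot 1; A skipped; B→slot 3; D skipped.
Profit = 48 + 50 + 23 + 56 = 177

177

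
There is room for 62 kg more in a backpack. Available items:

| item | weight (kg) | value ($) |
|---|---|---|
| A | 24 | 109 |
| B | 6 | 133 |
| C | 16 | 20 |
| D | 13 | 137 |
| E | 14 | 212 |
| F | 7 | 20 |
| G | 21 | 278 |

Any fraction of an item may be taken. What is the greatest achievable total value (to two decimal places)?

796.33

Sort by value per unit weight and fill in that order.
Order: B (133/6=22.17) > E (212/14=15.14) > G (278/21=13.24) > D (137/13=10.54) > A (109/24=4.54) > F (20/7=2.86) > C (20/16=1.25)
Fill: take B (6 @ 133) → take E (14 @ 212) → take G (21 @ 278) → take D (13 @ 137) → take 8/24 of A → 36.33; 62/62 used.
Total value = 796.33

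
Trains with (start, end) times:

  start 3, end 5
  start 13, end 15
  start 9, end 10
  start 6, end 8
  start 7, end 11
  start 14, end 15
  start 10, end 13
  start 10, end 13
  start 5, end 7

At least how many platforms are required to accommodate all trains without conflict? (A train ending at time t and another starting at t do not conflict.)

The answer is the maximum number of intervals overlapping at any instant.
starts: [3, 5, 6, 7, 9, 10, 10, 13, 14]
ends:   [5, 7, 8, 10, 11, 13, 13, 15, 15]
s3→1 e5→0 s5→1 s6→2 e7→1 s7→2 e8→1 s9→2 e10→1 s10→2 s10→3  — peak 3.

3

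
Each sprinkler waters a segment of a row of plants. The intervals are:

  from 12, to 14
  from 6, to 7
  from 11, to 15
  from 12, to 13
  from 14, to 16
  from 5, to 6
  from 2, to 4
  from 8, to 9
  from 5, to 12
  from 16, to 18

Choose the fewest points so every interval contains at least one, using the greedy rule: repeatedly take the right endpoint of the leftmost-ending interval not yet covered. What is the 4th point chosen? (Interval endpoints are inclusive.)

Sort by right endpoint; whenever an interval is uncovered, place a point at its right end.
By right end: [2,4]  [5,6]  [6,7]  [8,9]  [5,12]  [12,13]  [12,14]  [11,15]  [14,16]  [16,18]
[2,4] uncovered → point at 4; [5,6] uncovered → point at 6; [8,9] uncovered → point at 9; [12,13] uncovered → point at 13; [14,16] uncovered → point at 16.
Points: 4, 6, 9, 13, 16 (5 total).

13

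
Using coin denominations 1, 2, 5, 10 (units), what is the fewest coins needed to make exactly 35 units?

Greedy: take as many of the largest coin as possible, then repeat with the remainder.
35 = 3×10 + 1×5
Total coins = 3 + 1 = 4

4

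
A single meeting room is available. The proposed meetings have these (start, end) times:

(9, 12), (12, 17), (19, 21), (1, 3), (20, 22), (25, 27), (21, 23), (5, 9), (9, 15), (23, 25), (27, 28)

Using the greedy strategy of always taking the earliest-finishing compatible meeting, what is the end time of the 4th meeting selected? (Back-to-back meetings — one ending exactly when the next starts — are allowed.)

Order by finish time; keep every interval that doesn't clash with the previous kept one.
By end time: (1,3), (5,9), (9,12), (9,15), (12,17), (19,21), (20,22), (21,23), (23,25), (25,27), (27,28).
Pick (1,3); next start ≥ 3 → (5,9); next start ≥ 9 → (9,12); next start ≥ 12 → (12,17); next start ≥ 17 → (19,21); next start ≥ 21 → (21,23); next start ≥ 23 → (23,25); next start ≥ 25 → (25,27); next start ≥ 27 → (27,28).
Selected: (1,3) (5,9) (9,12) (12,17) (19,21) (21,23) (23,25) (25,27) (27,28)

17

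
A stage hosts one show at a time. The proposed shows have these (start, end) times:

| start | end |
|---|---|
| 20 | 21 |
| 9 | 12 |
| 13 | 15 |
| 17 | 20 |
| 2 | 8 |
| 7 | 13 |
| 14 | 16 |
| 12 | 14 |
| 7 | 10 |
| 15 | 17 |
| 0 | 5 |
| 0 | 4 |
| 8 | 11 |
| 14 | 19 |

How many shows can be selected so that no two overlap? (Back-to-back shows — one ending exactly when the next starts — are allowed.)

6

By end time: (0,4), (0,5), (2,8), (7,10), (8,11), (9,12), (7,13), (12,14), (13,15), (14,16), (15,17), (14,19), (17,20), (20,21).
Pick (0,4); next start ≥ 4 → (7,10); next start ≥ 10 → (12,14); next start ≥ 14 → (14,16); next start ≥ 16 → (17,20); next start ≥ 20 → (20,21).
Selected 6 shows.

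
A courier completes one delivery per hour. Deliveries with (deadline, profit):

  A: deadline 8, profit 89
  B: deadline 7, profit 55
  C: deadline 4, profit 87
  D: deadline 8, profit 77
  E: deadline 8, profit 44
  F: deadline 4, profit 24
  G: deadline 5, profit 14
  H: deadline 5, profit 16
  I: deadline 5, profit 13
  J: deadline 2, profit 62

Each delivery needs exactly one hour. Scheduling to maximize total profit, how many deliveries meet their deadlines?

8

Take jobs in profit order; each goes to the latest open slot no later than its deadline.
By profit: A(d8,89), C(d4,87), D(d8,77), J(d2,62), B(d7,55), E(d8,44), F(d4,24), H(d5,16), G(d5,14), I(d5,13)
A→slot 8; C→slot 4; D→slot 7; J→slot 2; B→slot 6; E→slot 5; F→slot 3; H→slot 1; G skipped; I skipped.
8 of 10 scheduled.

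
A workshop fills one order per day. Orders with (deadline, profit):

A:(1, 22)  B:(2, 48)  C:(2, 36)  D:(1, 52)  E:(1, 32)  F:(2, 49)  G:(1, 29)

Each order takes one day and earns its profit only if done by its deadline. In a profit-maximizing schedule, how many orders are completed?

2

Take jobs in profit order; each goes to the latest open slot no later than its deadline.
By profit: D(d1,52), F(d2,49), B(d2,48), C(d2,36), E(d1,32), G(d1,29), A(d1,22)
D→slot 1; F→slot 2; B skipped; C skipped; E skipped; G skipped; A skipped.
2 of 7 scheduled.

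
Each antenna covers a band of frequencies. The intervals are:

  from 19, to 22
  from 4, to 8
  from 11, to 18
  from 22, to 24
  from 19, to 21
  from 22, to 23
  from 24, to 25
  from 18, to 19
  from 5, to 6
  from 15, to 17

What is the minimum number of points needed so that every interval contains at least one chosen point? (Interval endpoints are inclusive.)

5

Sort by right endpoint; whenever an interval is uncovered, place a point at its right end.
By right end: [5,6]  [4,8]  [15,17]  [11,18]  [18,19]  [19,21]  [19,22]  [22,23]  [22,24]  [24,25]
[5,6] uncovered → point at 6; [15,17] uncovered → point at 17; [18,19] uncovered → point at 19; [22,23] uncovered → point at 23; [24,25] uncovered → point at 25.
Points: 6, 17, 19, 23, 25 (5 total).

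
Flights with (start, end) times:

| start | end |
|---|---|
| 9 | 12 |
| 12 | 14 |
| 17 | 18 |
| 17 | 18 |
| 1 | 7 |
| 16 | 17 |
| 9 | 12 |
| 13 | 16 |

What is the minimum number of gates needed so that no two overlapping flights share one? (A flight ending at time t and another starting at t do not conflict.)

2

The answer is the maximum number of intervals overlapping at any instant.
starts: [1, 9, 9, 12, 13, 16, 17, 17]
ends:   [7, 12, 12, 14, 16, 17, 18, 18]
s1→1 e7→0 s9→1 s9→2  — peak 2.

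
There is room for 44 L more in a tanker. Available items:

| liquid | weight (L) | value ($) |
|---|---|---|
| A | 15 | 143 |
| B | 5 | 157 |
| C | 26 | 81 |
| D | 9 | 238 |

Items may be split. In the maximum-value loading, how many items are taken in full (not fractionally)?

Sort by value per unit weight and fill in that order.
Ratios (sorted): B 31.40, D 26.44, A 9.53, C 3.12
take B (5 @ 157); take D (9 @ 238); take A (15 @ 143); take 15/26 of C → 46.73. Capacity used 44/44.
3 item(s) taken whole; one partial (take 15/26 of C).

3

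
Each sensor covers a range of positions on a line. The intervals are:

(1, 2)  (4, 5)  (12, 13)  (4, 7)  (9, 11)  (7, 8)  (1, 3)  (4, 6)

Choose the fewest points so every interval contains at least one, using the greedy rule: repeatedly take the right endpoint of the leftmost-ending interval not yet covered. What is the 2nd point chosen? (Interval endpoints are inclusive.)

Process intervals by earliest right end; each time one isn't hit yet, stab at its right endpoint.
Sorted: [1,2] [1,3] [4,5] [4,6] [4,7] [7,8] [9,11] [12,13]
{[1,2],[1,3]} hit by 2; {[4,5],[4,6],[4,7]} hit by 5; {[7,8]} hit by 8; {[9,11]} hit by 11; {[12,13]} hit by 13.
Points: 2, 5, 8, 11, 13 (5 total).

5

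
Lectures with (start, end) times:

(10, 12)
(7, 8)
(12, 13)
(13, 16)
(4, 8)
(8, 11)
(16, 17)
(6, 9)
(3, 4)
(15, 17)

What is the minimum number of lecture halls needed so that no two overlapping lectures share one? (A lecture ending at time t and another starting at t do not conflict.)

3

Count concurrent intervals with a sweep; the peak is the room count.
Events (time:±→running): 3:+→1 4:-→0 4:+→1 6:+→2 7:+→3 … peak 3.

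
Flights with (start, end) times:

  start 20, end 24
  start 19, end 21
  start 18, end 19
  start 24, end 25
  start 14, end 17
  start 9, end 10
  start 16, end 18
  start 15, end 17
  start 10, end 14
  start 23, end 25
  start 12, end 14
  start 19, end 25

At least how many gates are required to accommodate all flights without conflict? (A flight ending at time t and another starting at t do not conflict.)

Events (time:±→running): 9:+→1 10:-→0 10:+→1 12:+→2 14:-→1 14:-→0 14:+→1 15:+→2 16:+→3 … peak 3.

3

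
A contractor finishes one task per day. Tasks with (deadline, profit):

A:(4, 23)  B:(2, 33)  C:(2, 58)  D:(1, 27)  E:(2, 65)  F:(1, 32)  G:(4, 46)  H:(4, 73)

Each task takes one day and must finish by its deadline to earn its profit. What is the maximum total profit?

Profit order: H=73 E=65 C=58 G=46 B=33 F=32 D=27 A=23
Assign: H→slot 4, E→slot 2, C→slot 1, G→slot 3, B skipped, F skipped, D skipped, A skipped.
Slots: [1:C] [2:E] [3:G] [4:H]
Profit = 58 + 65 + 46 + 73 = 242

242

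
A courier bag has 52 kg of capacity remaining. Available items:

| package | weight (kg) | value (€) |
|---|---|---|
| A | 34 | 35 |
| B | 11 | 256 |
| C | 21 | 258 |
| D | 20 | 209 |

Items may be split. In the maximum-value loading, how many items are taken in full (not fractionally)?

Sort by value per unit weight and fill in that order.
Order: B (256/11=23.27) > C (258/21=12.29) > D (209/20=10.45) > A (35/34=1.03)
Fill: take B (11 @ 256) → take C (21 @ 258) → take D (20 @ 209); 52/52 used.
3 item(s) taken whole.

3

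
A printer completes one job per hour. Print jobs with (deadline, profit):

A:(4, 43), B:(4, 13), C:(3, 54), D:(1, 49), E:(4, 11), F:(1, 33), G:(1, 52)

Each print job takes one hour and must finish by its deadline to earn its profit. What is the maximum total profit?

By profit: C(d3,54), G(d1,52), D(d1,49), A(d4,43), F(d1,33), B(d4,13), E(d4,11)
C→slot 3; G→slot 1; D skipped; A→slot 4; F skipped; B→slot 2; E skipped.
Profit = 52 + 13 + 54 + 43 = 162

162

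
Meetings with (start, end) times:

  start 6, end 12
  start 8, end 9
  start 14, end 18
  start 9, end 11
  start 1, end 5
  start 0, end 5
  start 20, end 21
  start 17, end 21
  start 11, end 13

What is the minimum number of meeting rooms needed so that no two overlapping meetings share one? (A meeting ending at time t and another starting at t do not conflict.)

2

Events (time:±→running): 0:+→1 1:+→2 … peak 2.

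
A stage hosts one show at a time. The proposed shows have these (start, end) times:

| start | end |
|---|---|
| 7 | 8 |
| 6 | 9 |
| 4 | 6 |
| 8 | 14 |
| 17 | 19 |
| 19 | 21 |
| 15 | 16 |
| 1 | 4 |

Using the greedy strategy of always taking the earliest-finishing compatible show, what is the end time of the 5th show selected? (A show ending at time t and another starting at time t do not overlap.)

16

By end time: (1,4), (4,6), (7,8), (6,9), (8,14), (15,16), (17,19), (19,21).
Pick (1,4); next start ≥ 4 → (4,6); next start ≥ 6 → (7,8); next start ≥ 8 → (8,14); next start ≥ 14 → (15,16); next start ≥ 16 → (17,19); next start ≥ 19 → (19,21).
Selected: (1,4) (4,6) (7,8) (8,14) (15,16) (17,19) (19,21)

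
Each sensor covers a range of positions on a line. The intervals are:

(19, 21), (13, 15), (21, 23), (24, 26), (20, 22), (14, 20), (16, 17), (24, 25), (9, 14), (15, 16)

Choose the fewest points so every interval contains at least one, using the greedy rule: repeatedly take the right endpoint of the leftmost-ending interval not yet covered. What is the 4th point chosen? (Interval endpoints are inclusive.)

25

Process intervals by earliest right end; each time one isn't hit yet, stab at its right endpoint.
Sorted: [9,14] [13,15] [15,16] [16,17] [14,20] [19,21] [20,22] [21,23] [24,25] [24,26]
{[9,14],[13,15]} hit by 14; {[15,16],[16,17],[14,20]} hit by 16; {[19,21],[20,22],[21,23]} hit by 21; {[24,25],[24,26]} hit by 25.
Points: 14, 16, 21, 25 (4 total).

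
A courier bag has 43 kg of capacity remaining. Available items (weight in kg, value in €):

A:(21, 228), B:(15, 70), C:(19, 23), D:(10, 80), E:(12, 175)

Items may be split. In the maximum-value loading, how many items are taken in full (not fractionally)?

3

Sort by value per unit weight and fill in that order.
Order: E (175/12=14.58) > A (228/21=10.86) > D (80/10=8.00) > B (70/15=4.67) > C (23/19=1.21)
Fill: take E (12 @ 175) → take A (21 @ 228) → take D (10 @ 80); 43/43 used.
3 item(s) taken whole.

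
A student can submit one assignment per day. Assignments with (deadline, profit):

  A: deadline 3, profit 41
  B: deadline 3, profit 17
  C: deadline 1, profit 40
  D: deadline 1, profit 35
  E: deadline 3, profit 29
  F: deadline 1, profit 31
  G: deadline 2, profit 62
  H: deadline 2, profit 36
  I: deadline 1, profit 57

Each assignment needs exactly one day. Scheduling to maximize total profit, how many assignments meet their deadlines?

3

Sort by profit descending; place each in the latest free slot ≤ its deadline.
By profit: G(d2,62), I(d1,57), A(d3,41), C(d1,40), H(d2,36), D(d1,35), F(d1,31), E(d3,29), B(d3,17)
G→slot 2; I→slot 1; A→slot 3; C skipped; H skipped; D skipped; F skipped; E skipped; B skipped.
3 of 9 scheduled.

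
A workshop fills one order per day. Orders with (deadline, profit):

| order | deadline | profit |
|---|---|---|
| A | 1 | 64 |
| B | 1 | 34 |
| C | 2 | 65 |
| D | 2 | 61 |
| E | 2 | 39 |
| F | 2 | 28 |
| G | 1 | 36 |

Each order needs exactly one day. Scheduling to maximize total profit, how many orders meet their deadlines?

2

Take jobs in profit order; each goes to the latest open slot no later than its deadline.
By profit: C(d2,65), A(d1,64), D(d2,61), E(d2,39), G(d1,36), B(d1,34), F(d2,28)
C→slot 2; A→slot 1; D skipped; E skipped; G skipped; B skipped; F skipped.
2 of 7 scheduled.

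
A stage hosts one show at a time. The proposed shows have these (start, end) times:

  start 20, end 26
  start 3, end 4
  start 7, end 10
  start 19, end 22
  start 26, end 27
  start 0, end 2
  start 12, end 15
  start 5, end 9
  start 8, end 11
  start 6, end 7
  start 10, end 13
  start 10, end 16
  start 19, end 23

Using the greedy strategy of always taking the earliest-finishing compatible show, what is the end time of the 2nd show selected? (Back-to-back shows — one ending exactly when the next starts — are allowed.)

Order by finish time; keep every interval that doesn't clash with the previous kept one.
Sorted by end: (0,2)  (3,4)  (6,7)  (5,9)  (7,10)  (8,11)  (10,13)  (12,15)  (10,16)  (19,22)  (19,23)  (20,26)  (26,27)
take (0,2); take (3,4); take (6,7); skip (5,9); take (7,10); take (10,13); skip (10,16); take (19,22); take (26,27).
Selected: (0,2) (3,4) (6,7) (7,10) (10,13) (19,22) (26,27)

4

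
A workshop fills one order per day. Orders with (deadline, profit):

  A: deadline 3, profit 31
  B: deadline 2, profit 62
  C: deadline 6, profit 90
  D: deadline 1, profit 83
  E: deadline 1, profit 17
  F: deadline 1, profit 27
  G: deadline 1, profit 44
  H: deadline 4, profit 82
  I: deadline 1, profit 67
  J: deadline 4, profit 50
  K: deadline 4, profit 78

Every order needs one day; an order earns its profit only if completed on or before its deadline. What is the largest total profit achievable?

By profit: C(d6,90), D(d1,83), H(d4,82), K(d4,78), I(d1,67), B(d2,62), J(d4,50), G(d1,44), A(d3,31), F(d1,27), E(d1,17)
C→slot 6; D→slot 1; H→slot 4; K→slot 3; I skipped; B→slot 2; J skipped; G skipped; A skipped; F skipped; E skipped.
Profit = 83 + 62 + 78 + 82 + 90 = 395

395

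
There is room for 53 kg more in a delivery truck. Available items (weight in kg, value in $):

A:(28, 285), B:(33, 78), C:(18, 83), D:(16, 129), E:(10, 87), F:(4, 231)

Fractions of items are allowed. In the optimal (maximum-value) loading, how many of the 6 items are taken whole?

Order: F (231/4=57.75) > A (285/28=10.18) > E (87/10=8.70) > D (129/16=8.06) > C (83/18=4.61) > B (78/33=2.36)
Fill: take F (4 @ 231) → take A (28 @ 285) → take E (10 @ 87) → take 11/16 of D → 88.69; 53/53 used.
3 item(s) taken whole; one partial (take 11/16 of D).

3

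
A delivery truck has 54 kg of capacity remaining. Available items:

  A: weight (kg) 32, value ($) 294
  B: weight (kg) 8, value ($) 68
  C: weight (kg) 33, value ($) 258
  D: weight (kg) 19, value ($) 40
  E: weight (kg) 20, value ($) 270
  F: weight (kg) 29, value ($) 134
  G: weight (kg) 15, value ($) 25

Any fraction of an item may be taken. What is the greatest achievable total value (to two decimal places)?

Sort by value per unit weight and fill in that order.
Order: E (270/20=13.50) > A (294/32=9.19) > B (68/8=8.50) > C (258/33=7.82) > F (134/29=4.62) > D (40/19=2.11) > G (25/15=1.67)
Fill: take E (20 @ 270) → take A (32 @ 294) → take 2/8 of B → 17.00; 54/54 used.
Total value = 581.00

581.00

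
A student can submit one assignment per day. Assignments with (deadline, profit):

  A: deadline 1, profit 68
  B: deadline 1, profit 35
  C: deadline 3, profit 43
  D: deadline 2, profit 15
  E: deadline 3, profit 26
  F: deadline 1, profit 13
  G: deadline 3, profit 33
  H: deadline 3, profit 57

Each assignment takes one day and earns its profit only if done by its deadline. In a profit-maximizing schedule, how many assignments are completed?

Profit order: A=68 H=57 C=43 B=35 G=33 E=26 D=15 F=13
Assign: A→slot 1, H→slot 3, C→slot 2, B skipped, G skipped, E skipped, D skipped, F skipped.
Slots: [1:A] [2:C] [3:H]
3 of 8 scheduled.

3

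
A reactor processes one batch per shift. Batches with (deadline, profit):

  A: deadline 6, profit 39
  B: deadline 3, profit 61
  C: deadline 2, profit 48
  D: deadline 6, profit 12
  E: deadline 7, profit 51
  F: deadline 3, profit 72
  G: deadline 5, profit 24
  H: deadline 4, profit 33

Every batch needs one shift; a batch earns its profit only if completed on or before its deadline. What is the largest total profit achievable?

Profit order: F=72 B=61 E=51 C=48 A=39 H=33 G=24 D=12
Assign: F→slot 3, B→slot 2, E→slot 7, C→slot 1, A→slot 6, H→slot 4, G→slot 5, D skipped.
Slots: [1:C] [2:B] [3:F] [4:H] [5:G] [6:A] [7:E]
Profit = 48 + 61 + 72 + 33 + 24 + 39 + 51 = 328

328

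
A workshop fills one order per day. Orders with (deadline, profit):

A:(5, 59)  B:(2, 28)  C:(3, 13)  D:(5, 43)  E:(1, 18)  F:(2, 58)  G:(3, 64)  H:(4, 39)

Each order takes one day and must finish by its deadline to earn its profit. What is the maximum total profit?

263

Sort by profit descending; place each in the latest free slot ≤ its deadline.
Profit order: G=64 A=59 F=58 D=43 H=39 B=28 E=18 C=13
Assign: G→slot 3, A→slot 5, F→slot 2, D→slot 4, H→slot 1, B skipped, E skipped, C skipped.
Slots: [1:H] [2:F] [3:G] [4:D] [5:A]
Profit = 39 + 58 + 64 + 43 + 59 = 263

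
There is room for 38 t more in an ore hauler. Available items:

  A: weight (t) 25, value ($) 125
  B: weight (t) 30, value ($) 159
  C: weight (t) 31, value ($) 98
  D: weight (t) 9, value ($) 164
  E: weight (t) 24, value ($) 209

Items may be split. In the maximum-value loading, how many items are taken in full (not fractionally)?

2

Ratios (sorted): D 18.22, E 8.71, B 5.30, A 5.00, C 3.16
take D (9 @ 164); take E (24 @ 209); take 5/30 of B → 26.50. Capacity used 38/38.
2 item(s) taken whole; one partial (take 5/30 of B).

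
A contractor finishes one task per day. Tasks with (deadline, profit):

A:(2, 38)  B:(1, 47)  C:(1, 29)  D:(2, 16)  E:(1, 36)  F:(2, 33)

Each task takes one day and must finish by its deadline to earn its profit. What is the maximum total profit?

85

Take jobs in profit order; each goes to the latest open slot no later than its deadline.
By profit: B(d1,47), A(d2,38), E(d1,36), F(d2,33), C(d1,29), D(d2,16)
B→slot 1; A→slot 2; E skipped; F skipped; C skipped; D skipped.
Profit = 47 + 38 = 85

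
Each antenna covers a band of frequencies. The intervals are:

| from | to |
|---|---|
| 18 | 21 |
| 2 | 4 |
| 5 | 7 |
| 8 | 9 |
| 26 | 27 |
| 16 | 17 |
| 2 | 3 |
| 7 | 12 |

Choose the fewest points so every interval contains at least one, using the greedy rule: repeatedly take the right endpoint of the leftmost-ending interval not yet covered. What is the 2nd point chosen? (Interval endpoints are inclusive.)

7

Sort by right endpoint; whenever an interval is uncovered, place a point at its right end.
By right end: [2,3]  [2,4]  [5,7]  [8,9]  [7,12]  [16,17]  [18,21]  [26,27]
[2,3] uncovered → point at 3; [5,7] uncovered → point at 7; [8,9] uncovered → point at 9; [16,17] uncovered → point at 17; [18,21] uncovered → point at 21; [26,27] uncovered → point at 27.
Points: 3, 7, 9, 17, 21, 27 (6 total).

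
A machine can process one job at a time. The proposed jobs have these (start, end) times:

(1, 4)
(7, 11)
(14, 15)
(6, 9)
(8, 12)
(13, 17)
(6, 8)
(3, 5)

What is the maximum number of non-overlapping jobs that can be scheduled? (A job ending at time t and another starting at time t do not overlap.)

By end time: (1,4), (3,5), (6,8), (6,9), (7,11), (8,12), (14,15), (13,17).
Pick (1,4); next start ≥ 4 → (6,8); next start ≥ 8 → (8,12); next start ≥ 12 → (14,15).
Selected 4 jobs.

4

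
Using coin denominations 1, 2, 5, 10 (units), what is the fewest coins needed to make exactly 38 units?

6

Use the largest denomination that fits, subtract, and repeat.
38 = 3×10 + 1×5 + 1×2 + 1×1
Total coins = 3 + 1 + 1 + 1 = 6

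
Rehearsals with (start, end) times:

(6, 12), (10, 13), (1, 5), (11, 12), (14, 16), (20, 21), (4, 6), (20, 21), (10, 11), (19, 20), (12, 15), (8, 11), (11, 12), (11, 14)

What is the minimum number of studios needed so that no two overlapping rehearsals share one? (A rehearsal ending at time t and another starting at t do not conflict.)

The answer is the maximum number of intervals overlapping at any instant.
starts: [1, 4, 6, 8, 10, 10, 11, 11, 11, 12, 14, 19, 20, 20]
ends:   [5, 6, 11, 11, 12, 12, 12, 13, 14, 15, 16, 20, 21, 21]
s1→1 s4→2 e5→1 e6→0 s6→1 s8→2 s10→3 s10→4 e11→3 e11→2 s11→3 s11→4 s11→5  — peak 5.

5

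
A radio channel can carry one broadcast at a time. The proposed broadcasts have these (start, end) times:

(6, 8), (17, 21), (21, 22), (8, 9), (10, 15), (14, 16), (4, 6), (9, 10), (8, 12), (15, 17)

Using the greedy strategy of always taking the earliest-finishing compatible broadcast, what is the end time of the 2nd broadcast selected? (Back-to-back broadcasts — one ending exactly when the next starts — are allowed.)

Greedy by earliest finish: after sorting by end time, pick each interval compatible with the last pick.
By end time: (4,6), (6,8), (8,9), (9,10), (8,12), (10,15), (14,16), (15,17), (17,21), (21,22).
Pick (4,6); next start ≥ 6 → (6,8); next start ≥ 8 → (8,9); next start ≥ 9 → (9,10); next start ≥ 10 → (10,15); next start ≥ 15 → (15,17); next start ≥ 17 → (17,21); next start ≥ 21 → (21,22).
Selected: (4,6) (6,8) (8,9) (9,10) (10,15) (15,17) (17,21) (21,22)

8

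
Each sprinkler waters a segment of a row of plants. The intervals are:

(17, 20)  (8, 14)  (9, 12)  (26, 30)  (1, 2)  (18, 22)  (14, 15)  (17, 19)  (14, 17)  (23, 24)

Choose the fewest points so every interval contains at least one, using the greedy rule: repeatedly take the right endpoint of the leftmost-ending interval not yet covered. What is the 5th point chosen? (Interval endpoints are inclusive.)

24

Process intervals by earliest right end; each time one isn't hit yet, stab at its right endpoint.
Sorted: [1,2] [9,12] [8,14] [14,15] [14,17] [17,19] [17,20] [18,22] [23,24] [26,30]
{[1,2]} hit by 2; {[9,12],[8,14]} hit by 12; {[14,15],[14,17]} hit by 15; {[17,19],[17,20],[18,22]} hit by 19; {[23,24]} hit by 24; {[26,30]} hit by 30.
Points: 2, 12, 15, 19, 24, 30 (6 total).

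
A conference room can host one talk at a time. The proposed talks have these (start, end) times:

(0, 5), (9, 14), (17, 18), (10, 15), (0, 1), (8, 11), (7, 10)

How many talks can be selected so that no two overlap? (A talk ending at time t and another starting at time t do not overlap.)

By end time: (0,1), (0,5), (7,10), (8,11), (9,14), (10,15), (17,18).
Pick (0,1); next start ≥ 1 → (7,10); next start ≥ 10 → (10,15); next start ≥ 15 → (17,18).
Selected 4 talks.

4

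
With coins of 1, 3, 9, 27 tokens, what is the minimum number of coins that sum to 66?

Greedy: take as many of the largest coin as possible, then repeat with the remainder.
66 − 2×27→12 − 1×9→3 − 1×3→0
Total coins = 2 + 1 + 1 = 4

4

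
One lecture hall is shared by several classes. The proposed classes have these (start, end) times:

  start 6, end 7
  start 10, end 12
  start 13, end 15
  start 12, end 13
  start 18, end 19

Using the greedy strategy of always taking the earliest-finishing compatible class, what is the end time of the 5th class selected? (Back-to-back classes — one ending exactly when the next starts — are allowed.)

Sort by end time and greedily take each interval whose start is ≥ the last chosen end.
By end time: (6,7), (10,12), (12,13), (13,15), (18,19).
Pick (6,7); next start ≥ 7 → (10,12); next start ≥ 12 → (12,13); next start ≥ 13 → (13,15); next start ≥ 15 → (18,19).
Selected: (6,7) (10,12) (12,13) (13,15) (18,19)

19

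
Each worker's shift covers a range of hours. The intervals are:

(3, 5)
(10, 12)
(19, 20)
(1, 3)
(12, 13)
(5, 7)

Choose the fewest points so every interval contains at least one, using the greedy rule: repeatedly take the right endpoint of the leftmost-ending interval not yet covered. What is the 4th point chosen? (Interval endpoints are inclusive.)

20

Sorted: [1,3] [3,5] [5,7] [10,12] [12,13] [19,20]
{[1,3],[3,5]} hit by 3; {[5,7]} hit by 7; {[10,12],[12,13]} hit by 12; {[19,20]} hit by 20.
Points: 3, 7, 12, 20 (4 total).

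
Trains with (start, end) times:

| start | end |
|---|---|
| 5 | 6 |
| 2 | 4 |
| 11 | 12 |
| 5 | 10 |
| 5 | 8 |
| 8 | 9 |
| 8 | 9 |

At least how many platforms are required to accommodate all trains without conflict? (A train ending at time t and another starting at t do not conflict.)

3

Events (time:±→running): 2:+→1 4:-→0 5:+→1 5:+→2 5:+→3 … peak 3.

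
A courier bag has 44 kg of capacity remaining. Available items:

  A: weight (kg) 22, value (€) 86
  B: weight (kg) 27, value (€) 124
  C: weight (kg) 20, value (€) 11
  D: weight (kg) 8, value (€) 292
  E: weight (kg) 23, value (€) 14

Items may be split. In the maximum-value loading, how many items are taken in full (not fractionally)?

2

Order: D (292/8=36.50) > B (124/27=4.59) > A (86/22=3.91) > E (14/23=0.61) > C (11/20=0.55)
Fill: take D (8 @ 292) → take B (27 @ 124) → take 9/22 of A → 35.18; 44/44 used.
2 item(s) taken whole; one partial (take 9/22 of A).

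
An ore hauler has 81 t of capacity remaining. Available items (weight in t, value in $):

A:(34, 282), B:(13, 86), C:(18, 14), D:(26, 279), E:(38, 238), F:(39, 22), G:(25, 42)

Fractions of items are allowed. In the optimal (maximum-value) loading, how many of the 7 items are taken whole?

3

Sort by value per unit weight and fill in that order.
Ratios (sorted): D 10.73, A 8.29, B 6.62, E 6.26, G 1.68, C 0.78, F 0.56
take D (26 @ 279); take A (34 @ 282); take B (13 @ 86); take 8/38 of E → 50.11. Capacity used 81/81.
3 item(s) taken whole; one partial (take 8/38 of E).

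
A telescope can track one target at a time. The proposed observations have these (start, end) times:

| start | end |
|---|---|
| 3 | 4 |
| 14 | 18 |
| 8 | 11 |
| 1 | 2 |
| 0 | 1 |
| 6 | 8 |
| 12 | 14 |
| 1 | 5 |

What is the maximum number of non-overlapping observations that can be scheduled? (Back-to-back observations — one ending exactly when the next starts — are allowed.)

Sort by end time and greedily take each interval whose start is ≥ the last chosen end.
Sorted by end: (0,1)  (1,2)  (3,4)  (1,5)  (6,8)  (8,11)  (12,14)  (14,18)
take (0,1); take (1,2); take (3,4); take (6,8); take (8,11); take (12,14); take (14,18).
Selected 7 observations.

7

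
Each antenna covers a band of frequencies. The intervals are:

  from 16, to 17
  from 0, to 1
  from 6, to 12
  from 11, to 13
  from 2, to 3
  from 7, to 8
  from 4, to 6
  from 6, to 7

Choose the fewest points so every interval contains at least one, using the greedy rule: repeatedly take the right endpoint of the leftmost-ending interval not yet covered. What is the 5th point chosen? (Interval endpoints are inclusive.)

13

Process intervals by earliest right end; each time one isn't hit yet, stab at its right endpoint.
By right end: [0,1]  [2,3]  [4,6]  [6,7]  [7,8]  [6,12]  [11,13]  [16,17]
[0,1] uncovered → point at 1; [2,3] uncovered → point at 3; [4,6] uncovered → point at 6; [7,8] uncovered → point at 8; [11,13] uncovered → point at 13; [16,17] uncovered → point at 17.
Points: 1, 3, 6, 8, 13, 17 (6 total).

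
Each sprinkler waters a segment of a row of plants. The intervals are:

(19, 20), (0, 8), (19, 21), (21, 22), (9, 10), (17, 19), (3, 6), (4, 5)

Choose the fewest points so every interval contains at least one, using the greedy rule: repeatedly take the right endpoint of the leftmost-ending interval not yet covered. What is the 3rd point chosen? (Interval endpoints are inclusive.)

19

Process intervals by earliest right end; each time one isn't hit yet, stab at its right endpoint.
Sorted: [4,5] [3,6] [0,8] [9,10] [17,19] [19,20] [19,21] [21,22]
{[4,5],[3,6],[0,8]} hit by 5; {[9,10]} hit by 10; {[17,19],[19,20],[19,21]} hit by 19; {[21,22]} hit by 22.
Points: 5, 10, 19, 22 (4 total).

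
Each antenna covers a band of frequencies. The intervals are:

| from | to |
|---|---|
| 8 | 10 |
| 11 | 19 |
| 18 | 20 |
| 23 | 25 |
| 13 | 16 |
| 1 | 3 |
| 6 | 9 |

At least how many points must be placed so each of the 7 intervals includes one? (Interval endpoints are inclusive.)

Sort by right endpoint; whenever an interval is uncovered, place a point at its right end.
By right end: [1,3]  [6,9]  [8,10]  [13,16]  [11,19]  [18,20]  [23,25]
[1,3] uncovered → point at 3; [6,9] uncovered → point at 9; [13,16] uncovered → point at 16; [18,20] uncovered → point at 20; [23,25] uncovered → point at 25.
Points: 3, 9, 16, 20, 25 (5 total).

5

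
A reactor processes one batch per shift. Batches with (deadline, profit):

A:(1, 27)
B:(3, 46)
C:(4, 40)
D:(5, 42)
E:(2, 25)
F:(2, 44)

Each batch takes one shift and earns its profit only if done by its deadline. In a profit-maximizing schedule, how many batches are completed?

5

By profit: B(d3,46), F(d2,44), D(d5,42), C(d4,40), A(d1,27), E(d2,25)
B→slot 3; F→slot 2; D→slot 5; C→slot 4; A→slot 1; E skipped.
5 of 6 scheduled.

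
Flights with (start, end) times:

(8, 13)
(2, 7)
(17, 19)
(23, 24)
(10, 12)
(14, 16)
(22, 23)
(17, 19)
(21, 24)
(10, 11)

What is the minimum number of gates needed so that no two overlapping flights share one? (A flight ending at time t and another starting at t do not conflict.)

Count concurrent intervals with a sweep; the peak is the room count.
Events (time:±→running): 2:+→1 7:-→0 8:+→1 10:+→2 10:+→3 … peak 3.

3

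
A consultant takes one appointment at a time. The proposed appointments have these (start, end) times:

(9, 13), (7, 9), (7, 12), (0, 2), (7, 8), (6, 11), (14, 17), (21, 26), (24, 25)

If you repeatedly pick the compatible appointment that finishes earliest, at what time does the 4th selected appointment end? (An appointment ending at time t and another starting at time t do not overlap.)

Order by finish time; keep every interval that doesn't clash with the previous kept one.
Sorted by end: (0,2)  (7,8)  (7,9)  (6,11)  (7,12)  (9,13)  (14,17)  (24,25)  (21,26)
take (0,2); take (7,8); take (9,13); take (14,17); take (24,25); skip (21,26).
Selected: (0,2) (7,8) (9,13) (14,17) (24,25)

17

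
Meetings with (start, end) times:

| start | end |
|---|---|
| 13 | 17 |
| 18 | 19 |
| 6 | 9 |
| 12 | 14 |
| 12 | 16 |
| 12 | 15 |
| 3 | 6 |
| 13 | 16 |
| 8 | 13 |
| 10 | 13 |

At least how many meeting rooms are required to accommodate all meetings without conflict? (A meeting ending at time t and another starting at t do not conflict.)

5

Events (time:±→running): 3:+→1 6:-→0 6:+→1 8:+→2 9:-→1 10:+→2 12:+→3 12:+→4 12:+→5 … peak 5.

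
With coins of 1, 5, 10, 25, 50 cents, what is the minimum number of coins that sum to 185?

185 − 3×50→35 − 1×25→10 − 1×10→0
Total coins = 3 + 1 + 1 = 5

5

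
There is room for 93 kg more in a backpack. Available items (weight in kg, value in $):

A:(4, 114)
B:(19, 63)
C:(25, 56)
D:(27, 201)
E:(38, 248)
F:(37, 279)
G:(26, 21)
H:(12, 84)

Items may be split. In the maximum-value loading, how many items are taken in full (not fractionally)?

4

Greedy by value/weight ratio, highest first.
Ratios (sorted): A 28.50, F 7.54, D 7.44, H 7.00, E 6.53, B 3.32, C 2.24, G 0.81
take A (4 @ 114); take F (37 @ 279); take D (27 @ 201); take H (12 @ 84); take 13/38 of E → 84.84. Capacity used 93/93.
4 item(s) taken whole; one partial (take 13/38 of E).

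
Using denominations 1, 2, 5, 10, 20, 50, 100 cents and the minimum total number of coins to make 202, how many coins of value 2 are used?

1

202 = 2×100 + 1×2
Count of 2: 1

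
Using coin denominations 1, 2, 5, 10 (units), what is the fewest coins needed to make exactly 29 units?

29 = 2×10 + 1×5 + 2×2
Total coins = 2 + 1 + 2 = 5

5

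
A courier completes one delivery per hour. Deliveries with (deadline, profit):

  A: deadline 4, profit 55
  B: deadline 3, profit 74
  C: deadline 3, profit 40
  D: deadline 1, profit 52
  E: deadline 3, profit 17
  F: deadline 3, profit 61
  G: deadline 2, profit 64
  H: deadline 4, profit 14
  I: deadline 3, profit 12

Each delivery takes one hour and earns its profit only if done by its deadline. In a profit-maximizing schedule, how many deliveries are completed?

4

Take jobs in profit order; each goes to the latest open slot no later than its deadline.
Profit order: B=74 G=64 F=61 A=55 D=52 C=40 E=17 H=14 I=12
Assign: B→slot 3, G→slot 2, F→slot 1, A→slot 4, D skipped, C skipped, E skipped, H skipped, I skipped.
Slots: [1:F] [2:G] [3:B] [4:A]
4 of 9 scheduled.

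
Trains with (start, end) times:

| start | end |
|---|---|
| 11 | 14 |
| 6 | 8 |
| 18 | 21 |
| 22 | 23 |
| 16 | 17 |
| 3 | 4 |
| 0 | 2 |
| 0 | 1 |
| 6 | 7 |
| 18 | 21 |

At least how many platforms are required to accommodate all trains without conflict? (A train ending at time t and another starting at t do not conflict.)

starts: [0, 0, 3, 6, 6, 11, 16, 18, 18, 22]
ends:   [1, 2, 4, 7, 8, 14, 17, 21, 21, 23]
s0→1 s0→2  — peak 2.

2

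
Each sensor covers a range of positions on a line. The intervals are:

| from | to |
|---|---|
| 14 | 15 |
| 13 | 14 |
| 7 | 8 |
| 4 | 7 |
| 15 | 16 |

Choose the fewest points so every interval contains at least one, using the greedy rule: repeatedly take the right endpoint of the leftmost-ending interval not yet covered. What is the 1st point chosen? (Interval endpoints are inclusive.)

Sort by right endpoint; whenever an interval is uncovered, place a point at its right end.
Sorted: [4,7] [7,8] [13,14] [14,15] [15,16]
{[4,7],[7,8]} hit by 7; {[13,14],[14,15]} hit by 14; {[15,16]} hit by 16.
Points: 7, 14, 16 (3 total).

7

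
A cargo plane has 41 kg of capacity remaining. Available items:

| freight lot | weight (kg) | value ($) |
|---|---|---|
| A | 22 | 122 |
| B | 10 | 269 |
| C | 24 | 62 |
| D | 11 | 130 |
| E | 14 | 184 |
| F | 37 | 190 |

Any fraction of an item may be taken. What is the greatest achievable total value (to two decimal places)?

616.27

Greedy by value/weight ratio, highest first.
Ratios (sorted): B 26.90, E 13.14, D 11.82, A 5.55, F 5.14, C 2.58
take B (10 @ 269); take E (14 @ 184); take D (11 @ 130); take 6/22 of A → 33.27. Capacity used 41/41.
Total value = 616.27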